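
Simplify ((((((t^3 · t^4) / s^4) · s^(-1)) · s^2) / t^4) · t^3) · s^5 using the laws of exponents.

s^2·t^6

((((((t^3 · t^4) / s^4) · s^(-1)) · s^2) / t^4) · t^3) · s^5
= (((((t^7 / s^4) · s^(-1)) · s^2) / t^4) · t^3) · s^5    [product of powers]
= s^2·t^6    [quotient of powers; product of powers]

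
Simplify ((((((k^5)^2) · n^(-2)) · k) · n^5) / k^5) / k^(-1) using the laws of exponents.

k^7n^3

((((((k^5)^2) · n^(-2)) · k) · n^5) / k^5) / k^(-1)
= ((((k^10 · n^(-2)) · k) · n^5) / k^5) / k^(-1)    [power of a power]
= k^7n^3    [quotient of powers; product of powers]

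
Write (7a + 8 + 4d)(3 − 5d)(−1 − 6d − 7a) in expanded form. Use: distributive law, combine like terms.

−189a + 105ad − 147a^2 + 350ad^2 + 245a^2d − 24 − 116d + 188d^2 + 120d^3

(7a + 8 + 4d)(3 − 5d)(−1 − 6d − 7a)
= (21a − 35ad + 24 − 40d + 12d − 20d^2)(−1 − 6d − 7a)    [distributive law]
= (21a − 35ad + 24 − 28d − 20d^2)(−1 − 6d − 7a)    [combine like terms]
= −21a − 126ad − 147a^2 + 35ad + 210ad^2 + 245a^2d − 24 − 144d − 168a + 28d + 168d^2 + 196ad + 20d^2 + 120d^3 + 140ad^2    [distributive law]
= −189a + 105ad − 147a^2 + 350ad^2 + 245a^2d − 24 − 116d + 188d^2 + 120d^3    [combine like terms]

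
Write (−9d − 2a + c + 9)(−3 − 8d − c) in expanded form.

(−9d − 2a + c + 9)(−3 − 8d − c)
= 27d + 72d² + 9cd + 6a + 16ad + 2ac − 3c − 8cd − c² − 27 − 72d − 9c    [distributive law]
= −45d + 72d² + cd + 6a + 16ad + 2ac − 12c − c² − 27    [combine like terms]

−45d + 72d² + cd + 6a + 16ad + 2ac − 12c − c² − 27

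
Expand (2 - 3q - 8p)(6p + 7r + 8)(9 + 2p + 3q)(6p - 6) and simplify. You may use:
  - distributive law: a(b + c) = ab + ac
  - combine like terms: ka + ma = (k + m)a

600p^2 + 3480p - 2640p^3 - 1116p^2q + 1188pq + 3612pr - 756r - 2184p^2r + 378pqr + 882qr - 864 + 1008q - 1080p^3q - 324p^2q^2 - 108pq^2 - 1260p^2qr - 378pq^2r + 378q^2r + 432q^2 - 576p^4 - 672p^3r

(2 - 3q - 8p)(6p + 7r + 8)(9 + 2p + 3q)(6p - 6)
= (12p + 14r + 16 - 18pq - 21qr - 24q - 48p^2 - 56pr - 64p)(9 + 2p + 3q)(6p - 6)    [distributive law]
= (-52p + 14r + 16 - 18pq - 21qr - 24q - 48p^2 - 56pr)(9 + 2p + 3q)(6p - 6)    [combine like terms]
= (-468p - 104p^2 - 156pq + 126r + 28pr + 42qr + 144 + 32p + 48q - 162pq - 36p^2q - 54pq^2 - 189qr - 42pqr - 63q^2r - 216q - 48pq - 72q^2 - 432p^2 - 96p^3 - 144p^2q - 504pr - 112p^2r - 168pqr)(6p - 6)    [distributive law]
= (-436p - 536p^2 - 366pq + 126r - 476pr - 147qr + 144 - 168q - 180p^2q - 54pq^2 - 210pqr - 63q^2r - 72q^2 - 96p^3 - 112p^2r)(6p - 6)    [combine like terms]
= -2616p^2 + 2616p - 3216p^3 + 3216p^2 - 2196p^2q + 2196pq + 756pr - 756r - 2856p^2r + 2856pr - 882pqr + 882qr + 864p - 864 - 1008pq + 1008q - 1080p^3q + 1080p^2q - 324p^2q^2 + 324pq^2 - 1260p^2qr + 1260pqr - 378pq^2r + 378q^2r - 432pq^2 + 432q^2 - 576p^4 + 576p^3 - 672p^3r + 672p^2r    [distributive law]
= 600p^2 + 3480p - 2640p^3 - 1116p^2q + 1188pq + 3612pr - 756r - 2184p^2r + 378pqr + 882qr - 864 + 1008q - 1080p^3q - 324p^2q^2 - 108pq^2 - 1260p^2qr - 378pq^2r + 378q^2r + 432q^2 - 576p^4 - 672p^3r    [combine like terms]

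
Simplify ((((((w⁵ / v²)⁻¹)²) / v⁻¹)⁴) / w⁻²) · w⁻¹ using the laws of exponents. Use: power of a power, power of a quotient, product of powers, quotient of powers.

((((((w⁵ / v²)⁻¹)²) / v⁻¹)⁴) / w⁻²) · w⁻¹
= ((((((w⁵ / v²)⁻¹)²)⁴) / ((v⁻¹)⁴)) / w⁻²) · w⁻¹    [power of a quotient]
= (((((w⁵ / v²)⁻¹)⁸) / ((v⁻¹)⁴)) / w⁻²) · w⁻¹    [power of a power]
= ((((w⁵ / v²)⁻⁸) / ((v⁻¹)⁴)) / w⁻²) · w⁻¹    [power of a power]
= (((((w⁵)⁻⁸) / ((v²)⁻⁸)) / ((v⁻¹)⁴)) / w⁻²) · w⁻¹    [power of a quotient]
= (((w⁻⁴⁰ / ((v²)⁻⁸)) / ((v⁻¹)⁴)) / w⁻²) · w⁻¹    [power of a power]
= (((w⁻⁴⁰ / v⁻¹⁶) / ((v⁻¹)⁴)) / w⁻²) · w⁻¹    [power of a power]
= (((w⁻⁴⁰ / v⁻¹⁶) / v⁻⁴) / w⁻²) · w⁻¹    [power of a power]
= v²⁰w⁻³⁹    [quotient of powers; product of powers]

v²⁰w⁻³⁹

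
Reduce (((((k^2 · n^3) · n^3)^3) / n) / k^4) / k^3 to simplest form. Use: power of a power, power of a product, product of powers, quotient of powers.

k^(-1)n^17

(((((k^2 · n^3) · n^3)^3) / n) / k^4) / k^3
= (((((k^2 · n^3)^3) · ((n^3)^3)) / n) / k^4) / k^3    [power of a product]
= ((((((k^2)^3) · ((n^3)^3)) · ((n^3)^3)) / n) / k^4) / k^3    [power of a product]
= ((((k^6 · ((n^3)^3)) · ((n^3)^3)) / n) / k^4) / k^3    [power of a power]
= ((((k^6 · n^9) · ((n^3)^3)) / n) / k^4) / k^3    [power of a power]
= ((((k^6 · n^9) · n^9) / n) / k^4) / k^3    [power of a power]
= k^(-1)n^17    [quotient of powers; product of powers]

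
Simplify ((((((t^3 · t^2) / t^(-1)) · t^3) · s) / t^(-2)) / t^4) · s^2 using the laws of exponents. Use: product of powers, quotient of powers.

((((((t^3 · t^2) / t^(-1)) · t^3) · s) / t^(-2)) / t^4) · s^2
= (((((t^5 / t^(-1)) · t^3) · s) / t^(-2)) / t^4) · s^2    [product of powers]
= ((((t^6 · t^3) · s) / t^(-2)) / t^4) · s^2    [quotient of powers]
= (((t^9 · s) / t^(-2)) / t^4) · s^2    [product of powers]
= s^3·t^7    [quotient of powers; product of powers]

s^3·t^7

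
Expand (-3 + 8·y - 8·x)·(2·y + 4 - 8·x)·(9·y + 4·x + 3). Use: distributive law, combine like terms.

(-3 + 8·y - 8·x)·(2·y + 4 - 8·x)·(9·y + 4·x + 3)
= (-6·y - 12 + 24·x + 16·y² + 32·y - 64·x·y - 16·x·y - 32·x + 64·x²)·(9·y + 4·x + 3)    [distributive law]
= (26·y - 12 - 8·x + 16·y² - 80·x·y + 64·x²)·(9·y + 4·x + 3)    [combine like terms]
= 234·y² + 104·x·y + 78·y - 108·y - 48·x - 36 - 72·x·y - 32·x² - 24·x + 144·y³ + 64·x·y² + 48·y² - 720·x·y² - 320·x²·y - 240·x·y + 576·x²·y + 256·x³ + 192·x²    [distributive law]
= 282·y² - 208·x·y - 30·y - 72·x - 36 + 160·x² + 144·y³ - 656·x·y² + 256·x²·y + 256·x³    [combine like terms]

282·y² - 208·x·y - 30·y - 72·x - 36 + 160·x² + 144·y³ - 656·x·y² + 256·x²·y + 256·x³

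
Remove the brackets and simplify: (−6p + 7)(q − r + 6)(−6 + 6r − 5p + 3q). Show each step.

−107pq − 18pqr + 30p^2q − 18pq^2 − 217pr + 36pr^2 − 30p^2r + 6p + 180p^2 + 84q + 21qr + 21q^2 + 294r − 42r^2 − 252

(−6p + 7)(q − r + 6)(−6 + 6r − 5p + 3q)
= (−6pq + 6pr − 36p + 7q − 7r + 42)(−6 + 6r − 5p + 3q)    [distributive law]
= 36pq − 36pqr + 30p^2q − 18pq^2 − 36pr + 36pr^2 − 30p^2r + 18pqr + 216p − 216pr + 180p^2 − 108pq − 42q + 42qr − 35pq + 21q^2 + 42r − 42r^2 + 35pr − 21qr − 252 + 252r − 210p + 126q    [distributive law]
= −107pq − 18pqr + 30p^2q − 18pq^2 − 217pr + 36pr^2 − 30p^2r + 6p + 180p^2 + 84q + 21qr + 21q^2 + 294r − 42r^2 − 252    [combine like terms]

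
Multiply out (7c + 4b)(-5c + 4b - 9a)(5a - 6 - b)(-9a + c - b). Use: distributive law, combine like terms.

(7c + 4b)(-5c + 4b - 9a)(5a - 6 - b)(-9a + c - b)
= (-35c² + 28bc - 63ac - 20bc + 16b² - 36ab)(5a - 6 - b)(-9a + c - b)    [distributive law]
= (-35c² + 8bc - 63ac + 16b² - 36ab)(5a - 6 - b)(-9a + c - b)    [combine like terms]
= (-175ac² + 210c² + 35bc² + 40abc - 48bc - 8b²c - 315a²c + 378ac + 63abc + 80ab² - 96b² - 16b³ - 180a²b + 216ab + 36ab²)(-9a + c - b)    [distributive law]
= (-175ac² + 210c² + 35bc² + 103abc - 48bc - 8b²c - 315a²c + 378ac + 116ab² - 96b² - 16b³ - 180a²b + 216ab)(-9a + c - b)    [combine like terms]
= 1575a²c² - 175ac³ + 175abc² - 1890ac² + 210c³ - 210bc² - 315abc² + 35bc³ - 35b²c² - 927a²bc + 103abc² - 103ab²c + 432abc - 48bc² + 48b²c + 72ab²c - 8b²c² + 8b³c + 2835a³c - 315a²c² + 315a²bc - 3402a²c + 378ac² - 378abc - 1044a²b² + 116ab²c - 116ab³ + 864ab² - 96b²c + 96b³ + 144ab³ - 16b³c + 16b⁴ + 1620a³b - 180a²bc + 180a²b² - 1944a²b + 216abc - 216ab²    [distributive law]
= 1260a²c² - 175ac³ - 37abc² - 1512ac² + 210c³ - 258bc² + 35bc³ - 43b²c² - 792a²bc + 85ab²c + 270abc - 48b²c - 8b³c + 2835a³c - 3402a²c - 864a²b² + 28ab³ + 648ab² + 96b³ + 16b⁴ + 1620a³b - 1944a²b    [combine like terms]

1260a²c² - 175ac³ - 37abc² - 1512ac² + 210c³ - 258bc² + 35bc³ - 43b²c² - 792a²bc + 85ab²c + 270abc - 48b²c - 8b³c + 2835a³c - 3402a²c - 864a²b² + 28ab³ + 648ab² + 96b³ + 16b⁴ + 1620a³b - 1944a²b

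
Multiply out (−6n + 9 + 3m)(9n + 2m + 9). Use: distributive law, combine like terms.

(−6n + 9 + 3m)(9n + 2m + 9)
= −54n^2 − 12mn − 54n + 81n + 18m + 81 + 27mn + 6m^2 + 27m    [distributive law]
= −54n^2 + 15mn + 27n + 45m + 81 + 6m^2    [combine like terms]

−54n^2 + 15mn + 27n + 45m + 81 + 6m^2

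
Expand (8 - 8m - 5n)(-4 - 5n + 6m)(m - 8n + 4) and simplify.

(8 - 8m - 5n)(-4 - 5n + 6m)(m - 8n + 4)
= (-32 - 40n + 48m + 32m + 40mn - 48m² + 20n + 25n² - 30mn)(m - 8n + 4)    [distributive law]
= (-32 - 20n + 80m + 10mn - 48m² + 25n²)(m - 8n + 4)    [combine like terms]
= -32m + 256n - 128 - 20mn + 160n² - 80n + 80m² - 640mn + 320m + 10m²n - 80mn² + 40mn - 48m³ + 384m²n - 192m² + 25mn² - 200n³ + 100n²    [distributive law]
= 288m + 176n - 128 - 620mn + 260n² - 112m² + 394m²n - 55mn² - 48m³ - 200n³    [combine like terms]

288m + 176n - 128 - 620mn + 260n² - 112m² + 394m²n - 55mn² - 48m³ - 200n³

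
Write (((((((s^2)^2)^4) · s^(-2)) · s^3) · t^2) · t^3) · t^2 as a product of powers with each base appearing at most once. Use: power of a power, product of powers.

s^17t^7

(((((((s^2)^2)^4) · s^(-2)) · s^3) · t^2) · t^3) · t^2
= ((((((s^2)^8) · s^(-2)) · s^3) · t^2) · t^3) · t^2    [power of a power]
= ((((s^16 · s^(-2)) · s^3) · t^2) · t^3) · t^2    [power of a power]
= (((s^14 · s^3) · t^2) · t^3) · t^2    [product of powers]
= ((s^17 · t^2) · t^3) · t^2    [product of powers]
= s^17t^7    [product of powers]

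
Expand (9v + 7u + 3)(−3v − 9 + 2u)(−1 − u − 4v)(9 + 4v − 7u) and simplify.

4275v^2 + 2520v^3 − 1074uv^2 − 600uv^3 − 485u^2v^2 + 432v^4 + 1890v + 1839uv − 2552u^2v + 315u^3v + 567u − 201u^2 − 427u^3 + 98u^4 + 243

(9v + 7u + 3)(−3v − 9 + 2u)(−1 − u − 4v)(9 + 4v − 7u)
= (−27v^2 − 81v + 18uv − 21uv − 63u + 14u^2 − 9v − 27 + 6u)(−1 − u − 4v)(9 + 4v − 7u)    [distributive law]
= (−27v^2 − 90v − 3uv − 57u + 14u^2 − 27)(−1 − u − 4v)(9 + 4v − 7u)    [combine like terms]
= (27v^2 + 27uv^2 + 108v^3 + 90v + 90uv + 360v^2 + 3uv + 3u^2v + 12uv^2 + 57u + 57u^2 + 228uv − 14u^2 − 14u^3 − 56u^2v + 27 + 27u + 108v)(9 + 4v − 7u)    [distributive law]
= (387v^2 + 39uv^2 + 108v^3 + 198v + 321uv − 53u^2v + 84u + 43u^2 − 14u^3 + 27)(9 + 4v − 7u)    [combine like terms]
= 3483v^2 + 1548v^3 − 2709uv^2 + 351uv^2 + 156uv^3 − 273u^2v^2 + 972v^3 + 432v^4 − 756uv^3 + 1782v + 792v^2 − 1386uv + 2889uv + 1284uv^2 − 2247u^2v − 477u^2v − 212u^2v^2 + 371u^3v + 756u + 336uv − 588u^2 + 387u^2 + 172u^2v − 301u^3 − 126u^3 − 56u^3v + 98u^4 + 243 + 108v − 189u    [distributive law]
= 4275v^2 + 2520v^3 − 1074uv^2 − 600uv^3 − 485u^2v^2 + 432v^4 + 1890v + 1839uv − 2552u^2v + 315u^3v + 567u − 201u^2 − 427u^3 + 98u^4 + 243    [combine like terms]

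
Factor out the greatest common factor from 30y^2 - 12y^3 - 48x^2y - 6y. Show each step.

30y^2 - 12y^3 - 48x^2y - 6y
= 6(5y^2 - 2y^3 - 8x^2y - y)    [factor out 6]
= 6y(5y - 2y^2 - 8x^2 - 1)    [factor out y]

6y(5y - 2y^2 - 8x^2 - 1)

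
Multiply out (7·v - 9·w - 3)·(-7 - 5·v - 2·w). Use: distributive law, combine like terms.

-34·v - 35·v^2 + 31·v·w + 69·w + 18·w^2 + 21

(7·v - 9·w - 3)·(-7 - 5·v - 2·w)
= -49·v - 35·v^2 - 14·v·w + 63·w + 45·v·w + 18·w^2 + 21 + 15·v + 6·w    [distributive law]
= -34·v - 35·v^2 + 31·v·w + 69·w + 18·w^2 + 21    [combine like terms]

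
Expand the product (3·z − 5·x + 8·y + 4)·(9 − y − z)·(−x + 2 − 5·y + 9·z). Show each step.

(3·z − 5·x + 8·y + 4)·(9 − y − z)·(−x + 2 − 5·y + 9·z)
= (27·z − 3·y·z − 3·z^2 − 45·x + 5·x·y + 5·x·z + 72·y − 8·y^2 − 8·y·z + 36 − 4·y − 4·z)·(−x + 2 − 5·y + 9·z)    [distributive law]
= (23·z − 11·y·z − 3·z^2 − 45·x + 5·x·y + 5·x·z + 68·y − 8·y^2 + 36)·(−x + 2 − 5·y + 9·z)    [combine like terms]
= −23·x·z + 46·z − 115·y·z + 207·z^2 + 11·x·y·z − 22·y·z + 55·y^2·z − 99·y·z^2 + 3·x·z^2 − 6·z^2 + 15·y·z^2 − 27·z^3 + 45·x^2 − 90·x + 225·x·y − 405·x·z − 5·x^2·y + 10·x·y − 25·x·y^2 + 45·x·y·z − 5·x^2·z + 10·x·z − 25·x·y·z + 45·x·z^2 − 68·x·y + 136·y − 340·y^2 + 612·y·z + 8·x·y^2 − 16·y^2 + 40·y^3 − 72·y^2·z − 36·x + 72 − 180·y + 324·z    [distributive law]
= −418·x·z + 370·z + 475·y·z + 201·z^2 + 31·x·y·z − 17·y^2·z − 84·y·z^2 + 48·x·z^2 − 27·z^3 + 45·x^2 − 126·x + 167·x·y − 5·x^2·y − 17·x·y^2 − 5·x^2·z − 44·y − 356·y^2 + 40·y^3 + 72    [combine like terms]

−418·x·z + 370·z + 475·y·z + 201·z^2 + 31·x·y·z − 17·y^2·z − 84·y·z^2 + 48·x·z^2 − 27·z^3 + 45·x^2 − 126·x + 167·x·y − 5·x^2·y − 17·x·y^2 − 5·x^2·z − 44·y − 356·y^2 + 40·y^3 + 72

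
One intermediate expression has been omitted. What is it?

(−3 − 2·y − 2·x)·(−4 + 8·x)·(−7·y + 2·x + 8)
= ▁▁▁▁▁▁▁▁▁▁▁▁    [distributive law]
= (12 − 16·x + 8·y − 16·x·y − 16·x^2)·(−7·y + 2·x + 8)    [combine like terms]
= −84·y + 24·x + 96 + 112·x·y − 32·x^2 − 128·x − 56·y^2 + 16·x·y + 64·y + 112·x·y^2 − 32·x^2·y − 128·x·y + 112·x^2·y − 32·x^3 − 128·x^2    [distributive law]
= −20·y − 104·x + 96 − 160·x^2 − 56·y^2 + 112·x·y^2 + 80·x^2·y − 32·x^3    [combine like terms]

After distributive law, the bracketed line is:

(12 − 24·x + 8·y − 16·x·y + 8·x − 16·x^2)·(−7·y + 2·x + 8)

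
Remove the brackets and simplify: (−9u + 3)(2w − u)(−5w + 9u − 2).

(−9u + 3)(2w − u)(−5w + 9u − 2)
= (−18uw + 9u^2 + 6w − 3u)(−5w + 9u − 2)    [distributive law]
= 90uw^2 − 162u^2w + 36uw − 45u^2w + 81u^3 − 18u^2 − 30w^2 + 54uw − 12w + 15uw − 27u^2 + 6u    [distributive law]
= 90uw^2 − 207u^2w + 105uw + 81u^3 − 45u^2 − 30w^2 − 12w + 6u    [combine like terms]

90uw^2 − 207u^2w + 105uw + 81u^3 − 45u^2 − 30w^2 − 12w + 6u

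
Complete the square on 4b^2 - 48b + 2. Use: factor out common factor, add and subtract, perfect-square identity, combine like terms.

4(b - 6)^2 - 142

4b^2 - 48b + 2
= 4(b^2 - 12b) + 2    [factor out 4 from the b-terms]
= 4(b^2 - 12b + 36 - 36) + 2    [add and subtract 36 inside the bracket]
= 4(b - 6)^2 - 144 + 2    [perfect-square identity]
= 4(b - 6)^2 - 142    [combine constants]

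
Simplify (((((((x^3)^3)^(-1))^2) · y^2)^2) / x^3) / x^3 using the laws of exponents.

(((((((x^3)^3)^(-1))^2) · y^2)^2) / x^3) / x^3
= (((((((x^3)^3)^(-1))^2)^2) · ((y^2)^2)) / x^3) / x^3    [power of a product]
= ((((((x^3)^3)^(-1))^4) · ((y^2)^2)) / x^3) / x^3    [power of a power]
= (((((x^3)^3)^(-4)) · ((y^2)^2)) / x^3) / x^3    [power of a power]
= ((((x^3)^(-12)) · ((y^2)^2)) / x^3) / x^3    [power of a power]
= ((x^(-36) · ((y^2)^2)) / x^3) / x^3    [power of a power]
= ((x^(-36) · y^4) / x^3) / x^3    [power of a power]
= x^(-42)y^4    [quotient of powers; product of powers]

x^(-42)y^4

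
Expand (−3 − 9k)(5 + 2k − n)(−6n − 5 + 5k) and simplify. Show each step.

(−3 − 9k)(5 + 2k − n)(−6n − 5 + 5k)
= (−15 − 6k + 3n − 45k − 18k² + 9kn)(−6n − 5 + 5k)    [distributive law]
= (−15 − 51k + 3n − 18k² + 9kn)(−6n − 5 + 5k)    [combine like terms]
= 90n + 75 − 75k + 306kn + 255k − 255k² − 18n² − 15n + 15kn + 108k²n + 90k² − 90k³ − 54kn² − 45kn + 45k²n    [distributive law]
= 75n + 75 + 180k + 276kn − 165k² − 18n² + 153k²n − 90k³ − 54kn²    [combine like terms]

75n + 75 + 180k + 276kn − 165k² − 18n² + 153k²n − 90k³ − 54kn²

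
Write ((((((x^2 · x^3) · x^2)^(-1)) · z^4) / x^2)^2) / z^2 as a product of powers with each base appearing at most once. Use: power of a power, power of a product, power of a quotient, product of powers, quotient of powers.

x^(-18)z^6

((((((x^2 · x^3) · x^2)^(-1)) · z^4) / x^2)^2) / z^2
= ((((((x^2 · x^3) · x^2)^(-1)) · z^4)^2) / ((x^2)^2)) / z^2    [power of a quotient]
= ((((((x^2 · x^3) · x^2)^(-1))^2) · ((z^4)^2)) / ((x^2)^2)) / z^2    [power of a product]
= (((((x^2 · x^3) · x^2)^(-2)) · ((z^4)^2)) / ((x^2)^2)) / z^2    [power of a power]
= (((((x^2 · x^3)^(-2)) · ((x^2)^(-2))) · ((z^4)^2)) / ((x^2)^2)) / z^2    [power of a product]
= ((((((x^2)^(-2)) · ((x^3)^(-2))) · ((x^2)^(-2))) · ((z^4)^2)) / ((x^2)^2)) / z^2    [power of a product]
= ((((x^(-4) · ((x^3)^(-2))) · ((x^2)^(-2))) · ((z^4)^2)) / ((x^2)^2)) / z^2    [power of a power]
= ((((x^(-4) · x^(-6)) · ((x^2)^(-2))) · ((z^4)^2)) / ((x^2)^2)) / z^2    [power of a power]
= (((x^(-10) · ((x^2)^(-2))) · ((z^4)^2)) / ((x^2)^2)) / z^2    [product of powers]
= (((x^(-10) · x^(-4)) · ((z^4)^2)) / ((x^2)^2)) / z^2    [power of a power]
= ((x^(-14) · ((z^4)^2)) / ((x^2)^2)) / z^2    [product of powers]
= ((x^(-14) · z^8) / ((x^2)^2)) / z^2    [power of a power]
= ((x^(-14) · z^8) / x^4) / z^2    [power of a power]
= x^(-18)z^6    [quotient of powers]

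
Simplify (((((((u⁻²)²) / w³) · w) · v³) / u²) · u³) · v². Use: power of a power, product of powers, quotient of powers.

(((((((u⁻²)²) / w³) · w) · v³) / u²) · u³) · v²
= (((((u⁻⁴ / w³) · w) · v³) / u²) · u³) · v²    [power of a power]
= u⁻³v⁵w⁻²    [quotient of powers; product of powers]

u⁻³v⁵w⁻²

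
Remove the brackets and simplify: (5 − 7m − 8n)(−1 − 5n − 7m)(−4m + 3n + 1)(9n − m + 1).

35mn + 169m^2 − 3m − 299n^2 − 77n − 5 + 799mn^2 + 1157m^2n + 21n^3 − 357m^3 − 2066m^2n^2 − 1547m^3n + 897mn^3 + 196m^4 + 1080n^4

(5 − 7m − 8n)(−1 − 5n − 7m)(−4m + 3n + 1)(9n − m + 1)
= (−5 − 25n − 35m + 7m + 35mn + 49m^2 + 8n + 40n^2 + 56mn)(−4m + 3n + 1)(9n − m + 1)    [distributive law]
= (−5 − 17n − 28m + 91mn + 49m^2 + 40n^2)(−4m + 3n + 1)(9n − m + 1)    [combine like terms]
= (20m − 15n − 5 + 68mn − 51n^2 − 17n + 112m^2 − 84mn − 28m − 364m^2n + 273mn^2 + 91mn − 196m^3 + 147m^2n + 49m^2 − 160mn^2 + 120n^3 + 40n^2)(9n − m + 1)    [distributive law]
= (−8m − 32n − 5 + 75mn − 11n^2 + 161m^2 − 217m^2n + 113mn^2 − 196m^3 + 120n^3)(9n − m + 1)    [combine like terms]
= −72mn + 8m^2 − 8m − 288n^2 + 32mn − 32n − 45n + 5m − 5 + 675mn^2 − 75m^2n + 75mn − 99n^3 + 11mn^2 − 11n^2 + 1449m^2n − 161m^3 + 161m^2 − 1953m^2n^2 + 217m^3n − 217m^2n + 1017mn^3 − 113m^2n^2 + 113mn^2 − 1764m^3n + 196m^4 − 196m^3 + 1080n^4 − 120mn^3 + 120n^3    [distributive law]
= 35mn + 169m^2 − 3m − 299n^2 − 77n − 5 + 799mn^2 + 1157m^2n + 21n^3 − 357m^3 − 2066m^2n^2 − 1547m^3n + 897mn^3 + 196m^4 + 1080n^4    [combine like terms]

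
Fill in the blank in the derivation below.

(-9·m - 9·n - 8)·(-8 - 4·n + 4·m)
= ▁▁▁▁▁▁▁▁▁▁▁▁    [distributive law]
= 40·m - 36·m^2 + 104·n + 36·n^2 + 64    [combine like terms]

By distributive law:

72·m + 36·m·n - 36·m^2 + 72·n + 36·n^2 - 36·m·n + 64 + 32·n - 32·m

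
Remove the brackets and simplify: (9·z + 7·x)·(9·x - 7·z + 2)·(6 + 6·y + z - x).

188·x·z + 192·x·y·z + 95·x·z² + 31·x²·z - 360·z² - 378·y·z² - 63·z³ + 108·z + 108·y·z + 364·x² + 378·x²·y - 63·x³ + 84·x + 84·x·y

(9·z + 7·x)·(9·x - 7·z + 2)·(6 + 6·y + z - x)
= (81·x·z - 63·z² + 18·z + 63·x² - 49·x·z + 14·x)·(6 + 6·y + z - x)    [distributive law]
= (32·x·z - 63·z² + 18·z + 63·x² + 14·x)·(6 + 6·y + z - x)    [combine like terms]
= 192·x·z + 192·x·y·z + 32·x·z² - 32·x²·z - 378·z² - 378·y·z² - 63·z³ + 63·x·z² + 108·z + 108·y·z + 18·z² - 18·x·z + 378·x² + 378·x²·y + 63·x²·z - 63·x³ + 84·x + 84·x·y + 14·x·z - 14·x²    [distributive law]
= 188·x·z + 192·x·y·z + 95·x·z² + 31·x²·z - 360·z² - 378·y·z² - 63·z³ + 108·z + 108·y·z + 364·x² + 378·x²·y - 63·x³ + 84·x + 84·x·y    [combine like terms]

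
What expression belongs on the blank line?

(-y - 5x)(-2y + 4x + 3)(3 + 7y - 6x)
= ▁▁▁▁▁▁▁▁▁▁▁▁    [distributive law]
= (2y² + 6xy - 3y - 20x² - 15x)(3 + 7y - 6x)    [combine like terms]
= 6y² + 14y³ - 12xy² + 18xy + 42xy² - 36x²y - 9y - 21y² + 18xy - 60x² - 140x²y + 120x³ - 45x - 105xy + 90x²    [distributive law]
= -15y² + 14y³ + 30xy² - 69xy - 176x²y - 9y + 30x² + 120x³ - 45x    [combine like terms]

By distributive law:

(2y² - 4xy - 3y + 10xy - 20x² - 15x)(3 + 7y - 6x)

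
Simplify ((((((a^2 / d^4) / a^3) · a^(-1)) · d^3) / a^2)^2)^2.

a^(-16)d^(-4)

((((((a^2 / d^4) / a^3) · a^(-1)) · d^3) / a^2)^2)^2
= (((((a^2 / d^4) / a^3) · a^(-1)) · d^3) / a^2)^4    [power of a power]
= (((((a^2 / d^4) / a^3) · a^(-1)) · d^3)^4) / ((a^2)^4)    [power of a quotient]
= (((((a^2 / d^4) / a^3) · a^(-1))^4) · ((d^3)^4)) / ((a^2)^4)    [power of a product]
= (((((a^2 / d^4) / a^3)^4) · ((a^(-1))^4)) · ((d^3)^4)) / ((a^2)^4)    [power of a product]
= (((((a^2 / d^4)^4) / ((a^3)^4)) · ((a^(-1))^4)) · ((d^3)^4)) / ((a^2)^4)    [power of a quotient]
= ((((((a^2)^4) / ((d^4)^4)) / ((a^3)^4)) · ((a^(-1))^4)) · ((d^3)^4)) / ((a^2)^4)    [power of a quotient]
= ((((a^8 / ((d^4)^4)) / ((a^3)^4)) · ((a^(-1))^4)) · ((d^3)^4)) / ((a^2)^4)    [power of a power]
= ((((a^8 / d^16) / ((a^3)^4)) · ((a^(-1))^4)) · ((d^3)^4)) / ((a^2)^4)    [power of a power]
= ((((a^8 / d^16) / a^12) · ((a^(-1))^4)) · ((d^3)^4)) / ((a^2)^4)    [power of a power]
= ((((a^8 / d^16) / a^12) · a^(-4)) · ((d^3)^4)) / ((a^2)^4)    [power of a power]
= ((((a^8 / d^16) / a^12) · a^(-4)) · d^12) / ((a^2)^4)    [power of a power]
= ((((a^8 / d^16) / a^12) · a^(-4)) · d^12) / a^8    [power of a power]
= a^(-16)d^(-4)    [quotient of powers; product of powers]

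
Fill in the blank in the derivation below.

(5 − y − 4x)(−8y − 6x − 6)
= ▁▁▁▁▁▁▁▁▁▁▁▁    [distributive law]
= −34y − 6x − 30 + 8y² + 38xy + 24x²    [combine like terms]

After distributive law, the bracketed line is:

−40y − 30x − 30 + 8y² + 6xy + 6y + 32xy + 24x² + 24x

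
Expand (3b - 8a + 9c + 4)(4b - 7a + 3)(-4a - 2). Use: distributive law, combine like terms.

-48ab^2 - 24b^2 + 212a^2b + 6ab - 50b - 224a^3 + 96a^2 + 56a - 144abc - 72bc + 252a^2c + 18ac - 54c - 24

(3b - 8a + 9c + 4)(4b - 7a + 3)(-4a - 2)
= (12b^2 - 21ab + 9b - 32ab + 56a^2 - 24a + 36bc - 63ac + 27c + 16b - 28a + 12)(-4a - 2)    [distributive law]
= (12b^2 - 53ab + 25b + 56a^2 - 52a + 36bc - 63ac + 27c + 12)(-4a - 2)    [combine like terms]
= -48ab^2 - 24b^2 + 212a^2b + 106ab - 100ab - 50b - 224a^3 - 112a^2 + 208a^2 + 104a - 144abc - 72bc + 252a^2c + 126ac - 108ac - 54c - 48a - 24    [distributive law]
= -48ab^2 - 24b^2 + 212a^2b + 6ab - 50b - 224a^3 + 96a^2 + 56a - 144abc - 72bc + 252a^2c + 18ac - 54c - 24    [combine like terms]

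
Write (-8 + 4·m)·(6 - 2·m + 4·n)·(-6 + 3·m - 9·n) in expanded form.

288 - 384·m + 624·n + 168·m² - 552·m·n + 288·n² - 24·m³ + 120·m²·n - 144·m·n²

(-8 + 4·m)·(6 - 2·m + 4·n)·(-6 + 3·m - 9·n)
= (-48 + 16·m - 32·n + 24·m - 8·m² + 16·m·n)·(-6 + 3·m - 9·n)    [distributive law]
= (-48 + 40·m - 32·n - 8·m² + 16·m·n)·(-6 + 3·m - 9·n)    [combine like terms]
= 288 - 144·m + 432·n - 240·m + 120·m² - 360·m·n + 192·n - 96·m·n + 288·n² + 48·m² - 24·m³ + 72·m²·n - 96·m·n + 48·m²·n - 144·m·n²    [distributive law]
= 288 - 384·m + 624·n + 168·m² - 552·m·n + 288·n² - 24·m³ + 120·m²·n - 144·m·n²    [combine like terms]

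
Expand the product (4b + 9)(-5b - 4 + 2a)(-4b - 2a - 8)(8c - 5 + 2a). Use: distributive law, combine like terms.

(4b + 9)(-5b - 4 + 2a)(-4b - 2a - 8)(8c - 5 + 2a)
= (-20b² - 16b + 8ab - 45b - 36 + 18a)(-4b - 2a - 8)(8c - 5 + 2a)    [distributive law]
= (-20b² - 61b + 8ab - 36 + 18a)(-4b - 2a - 8)(8c - 5 + 2a)    [combine like terms]
= (80b³ + 40ab² + 160b² + 244b² + 122ab + 488b - 32ab² - 16a²b - 64ab + 144b + 72a + 288 - 72ab - 36a² - 144a)(8c - 5 + 2a)    [distributive law]
= (80b³ + 8ab² + 404b² - 14ab + 632b - 16a²b - 72a + 288 - 36a²)(8c - 5 + 2a)    [combine like terms]
= 640b³c - 400b³ + 160ab³ + 64ab²c - 40ab² + 16a²b² + 3232b²c - 2020b² + 808ab² - 112abc + 70ab - 28a²b + 5056bc - 3160b + 1264ab - 128a²bc + 80a²b - 32a³b - 576ac + 360a - 144a² + 2304c - 1440 + 576a - 288a²c + 180a² - 72a³    [distributive law]
= 640b³c - 400b³ + 160ab³ + 64ab²c + 768ab² + 16a²b² + 3232b²c - 2020b² - 112abc + 1334ab + 52a²b + 5056bc - 3160b - 128a²bc - 32a³b - 576ac + 936a + 36a² + 2304c - 1440 - 288a²c - 72a³    [combine like terms]

640b³c - 400b³ + 160ab³ + 64ab²c + 768ab² + 16a²b² + 3232b²c - 2020b² - 112abc + 1334ab + 52a²b + 5056bc - 3160b - 128a²bc - 32a³b - 576ac + 936a + 36a² + 2304c - 1440 - 288a²c - 72a³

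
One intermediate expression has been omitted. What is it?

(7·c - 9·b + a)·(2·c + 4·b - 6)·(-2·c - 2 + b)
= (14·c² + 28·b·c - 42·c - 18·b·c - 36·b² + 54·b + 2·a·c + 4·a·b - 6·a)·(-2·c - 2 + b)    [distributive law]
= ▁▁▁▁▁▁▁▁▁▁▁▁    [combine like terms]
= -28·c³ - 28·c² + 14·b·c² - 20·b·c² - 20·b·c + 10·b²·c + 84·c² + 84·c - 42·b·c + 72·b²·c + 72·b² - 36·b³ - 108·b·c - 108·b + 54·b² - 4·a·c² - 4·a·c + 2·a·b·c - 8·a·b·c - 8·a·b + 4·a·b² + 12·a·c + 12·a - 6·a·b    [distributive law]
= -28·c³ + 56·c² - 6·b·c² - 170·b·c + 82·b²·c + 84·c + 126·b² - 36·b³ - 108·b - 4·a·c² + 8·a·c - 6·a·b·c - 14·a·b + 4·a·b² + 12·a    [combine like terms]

By combine like terms:

(14·c² + 10·b·c - 42·c - 36·b² + 54·b + 2·a·c + 4·a·b - 6·a)·(-2·c - 2 + b)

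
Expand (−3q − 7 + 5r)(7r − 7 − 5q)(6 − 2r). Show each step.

−388qr + 92qr^2 + 336q + 90q^2 − 30q^2r − 602r + 378r^2 + 294 − 70r^3

(−3q − 7 + 5r)(7r − 7 − 5q)(6 − 2r)
= (−21qr + 21q + 15q^2 − 49r + 49 + 35q + 35r^2 − 35r − 25qr)(6 − 2r)    [distributive law]
= (−46qr + 56q + 15q^2 − 84r + 49 + 35r^2)(6 − 2r)    [combine like terms]
= −276qr + 92qr^2 + 336q − 112qr + 90q^2 − 30q^2r − 504r + 168r^2 + 294 − 98r + 210r^2 − 70r^3    [distributive law]
= −388qr + 92qr^2 + 336q + 90q^2 − 30q^2r − 602r + 378r^2 + 294 − 70r^3    [combine like terms]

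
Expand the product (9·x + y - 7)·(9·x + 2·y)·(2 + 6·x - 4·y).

-216·x² + 486·x³ - 162·x²·y + 222·x·y - 96·x·y² + 60·y² - 8·y³ - 126·x - 28·y

(9·x + y - 7)·(9·x + 2·y)·(2 + 6·x - 4·y)
= (81·x² + 18·x·y + 9·x·y + 2·y² - 63·x - 14·y)·(2 + 6·x - 4·y)    [distributive law]
= (81·x² + 27·x·y + 2·y² - 63·x - 14·y)·(2 + 6·x - 4·y)    [combine like terms]
= 162·x² + 486·x³ - 324·x²·y + 54·x·y + 162·x²·y - 108·x·y² + 4·y² + 12·x·y² - 8·y³ - 126·x - 378·x² + 252·x·y - 28·y - 84·x·y + 56·y²    [distributive law]
= -216·x² + 486·x³ - 162·x²·y + 222·x·y - 96·x·y² + 60·y² - 8·y³ - 126·x - 28·y    [combine like terms]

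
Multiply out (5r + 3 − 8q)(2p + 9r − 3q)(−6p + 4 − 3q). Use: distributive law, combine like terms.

−60p^2r − 122pr + 492pqr − 270pr^2 + 180r^2 − 135qr^2 − 429qr + 261q^2r − 36p^2 + 24p − 28pq + 108r − 36q + 123q^2 + 96p^2q − 96pq^2 − 72q^3

(5r + 3 − 8q)(2p + 9r − 3q)(−6p + 4 − 3q)
= (10pr + 45r^2 − 15qr + 6p + 27r − 9q − 16pq − 72qr + 24q^2)(−6p + 4 − 3q)    [distributive law]
= (10pr + 45r^2 − 87qr + 6p + 27r − 9q − 16pq + 24q^2)(−6p + 4 − 3q)    [combine like terms]
= −60p^2r + 40pr − 30pqr − 270pr^2 + 180r^2 − 135qr^2 + 522pqr − 348qr + 261q^2r − 36p^2 + 24p − 18pq − 162pr + 108r − 81qr + 54pq − 36q + 27q^2 + 96p^2q − 64pq + 48pq^2 − 144pq^2 + 96q^2 − 72q^3    [distributive law]
= −60p^2r − 122pr + 492pqr − 270pr^2 + 180r^2 − 135qr^2 − 429qr + 261q^2r − 36p^2 + 24p − 28pq + 108r − 36q + 123q^2 + 96p^2q − 96pq^2 − 72q^3    [combine like terms]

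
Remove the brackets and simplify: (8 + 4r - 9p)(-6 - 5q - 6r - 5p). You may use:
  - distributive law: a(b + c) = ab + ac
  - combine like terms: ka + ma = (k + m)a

(8 + 4r - 9p)(-6 - 5q - 6r - 5p)
= -48 - 40q - 48r - 40p - 24r - 20qr - 24r² - 20pr + 54p + 45pq + 54pr + 45p²    [distributive law]
= -48 - 40q - 72r + 14p - 20qr - 24r² + 34pr + 45pq + 45p²    [combine like terms]

-48 - 40q - 72r + 14p - 20qr - 24r² + 34pr + 45pq + 45p²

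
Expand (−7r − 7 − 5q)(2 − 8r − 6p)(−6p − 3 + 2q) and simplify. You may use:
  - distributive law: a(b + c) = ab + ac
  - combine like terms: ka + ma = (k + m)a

−378pr − 126r − 36qr − 336pr² − 168r² + 112qr² − 252p²r − 156pqr − 42p + 42 + 2q − 252p² + 54pq − 20q² + 80q²r − 180p²q + 60pq²

(−7r − 7 − 5q)(2 − 8r − 6p)(−6p − 3 + 2q)
= (−14r + 56r² + 42pr − 14 + 56r + 42p − 10q + 40qr + 30pq)(−6p − 3 + 2q)    [distributive law]
= (42r + 56r² + 42pr − 14 + 42p − 10q + 40qr + 30pq)(−6p − 3 + 2q)    [combine like terms]
= −252pr − 126r + 84qr − 336pr² − 168r² + 112qr² − 252p²r − 126pr + 84pqr + 84p + 42 − 28q − 252p² − 126p + 84pq + 60pq + 30q − 20q² − 240pqr − 120qr + 80q²r − 180p²q − 90pq + 60pq²    [distributive law]
= −378pr − 126r − 36qr − 336pr² − 168r² + 112qr² − 252p²r − 156pqr − 42p + 42 + 2q − 252p² + 54pq − 20q² + 80q²r − 180p²q + 60pq²    [combine like terms]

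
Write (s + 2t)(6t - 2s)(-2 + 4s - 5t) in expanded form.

(s + 2t)(6t - 2s)(-2 + 4s - 5t)
= (6st - 2s^2 + 12t^2 - 4st)(-2 + 4s - 5t)    [distributive law]
= (2st - 2s^2 + 12t^2)(-2 + 4s - 5t)    [combine like terms]
= -4st + 8s^2t - 10st^2 + 4s^2 - 8s^3 + 10s^2t - 24t^2 + 48st^2 - 60t^3    [distributive law]
= -4st + 18s^2t + 38st^2 + 4s^2 - 8s^3 - 24t^2 - 60t^3    [combine like terms]

-4st + 18s^2t + 38st^2 + 4s^2 - 8s^3 - 24t^2 - 60t^3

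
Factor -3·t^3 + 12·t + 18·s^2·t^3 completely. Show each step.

3·t(-t^2 + 4 + 6·s^2·t^2)

-3·t^3 + 12·t + 18·s^2·t^3
= 3(-t^3 + 4·t + 6·s^2·t^3)    [factor out 3]
= 3·t(-t^2 + 4 + 6·s^2·t^2)    [factor out t]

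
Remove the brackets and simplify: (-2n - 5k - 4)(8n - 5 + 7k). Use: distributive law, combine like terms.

-16n² - 22n - 54kn - 3k - 35k² + 20

(-2n - 5k - 4)(8n - 5 + 7k)
= -16n² + 10n - 14kn - 40kn + 25k - 35k² - 32n + 20 - 28k    [distributive law]
= -16n² - 22n - 54kn - 3k - 35k² + 20    [combine like terms]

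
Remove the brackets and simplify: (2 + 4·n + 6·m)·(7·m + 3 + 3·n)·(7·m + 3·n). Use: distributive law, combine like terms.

224·m² + 222·m·n + 42·m + 18·n + 54·n² + 448·m²·n + 222·m·n² + 36·n³ + 294·m³

(2 + 4·n + 6·m)·(7·m + 3 + 3·n)·(7·m + 3·n)
= (14·m + 6 + 6·n + 28·m·n + 12·n + 12·n² + 42·m² + 18·m + 18·m·n)·(7·m + 3·n)    [distributive law]
= (32·m + 6 + 18·n + 46·m·n + 12·n² + 42·m²)·(7·m + 3·n)    [combine like terms]
= 224·m² + 96·m·n + 42·m + 18·n + 126·m·n + 54·n² + 322·m²·n + 138·m·n² + 84·m·n² + 36·n³ + 294·m³ + 126·m²·n    [distributive law]
= 224·m² + 222·m·n + 42·m + 18·n + 54·n² + 448·m²·n + 222·m·n² + 36·n³ + 294·m³    [combine like terms]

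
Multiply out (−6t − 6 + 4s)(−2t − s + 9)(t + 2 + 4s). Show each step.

(−6t − 6 + 4s)(−2t − s + 9)(t + 2 + 4s)
= (12t^2 + 6st − 54t + 12t + 6s − 54 − 8st − 4s^2 + 36s)(t + 2 + 4s)    [distributive law]
= (12t^2 − 2st − 42t + 42s − 54 − 4s^2)(t + 2 + 4s)    [combine like terms]
= 12t^3 + 24t^2 + 48st^2 − 2st^2 − 4st − 8s^2t − 42t^2 − 84t − 168st + 42st + 84s + 168s^2 − 54t − 108 − 216s − 4s^2t − 8s^2 − 16s^3    [distributive law]
= 12t^3 − 18t^2 + 46st^2 − 130st − 12s^2t − 138t − 132s + 160s^2 − 108 − 16s^3    [combine like terms]

12t^3 − 18t^2 + 46st^2 − 130st − 12s^2t − 138t − 132s + 160s^2 − 108 − 16s^3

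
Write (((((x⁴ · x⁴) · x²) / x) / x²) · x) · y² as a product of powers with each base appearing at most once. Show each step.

(((((x⁴ · x⁴) · x²) / x) / x²) · x) · y²
= ((((x⁸ · x²) / x) / x²) · x) · y²    [product of powers]
= (((x¹⁰ / x) / x²) · x) · y²    [product of powers]
= ((x⁹ / x²) · x) · y²    [quotient of powers]
= (x⁷ · x) · y²    [quotient of powers]
= x⁸ · y²    [product of powers]
= x⁸y²    [rearrange]

x⁸y²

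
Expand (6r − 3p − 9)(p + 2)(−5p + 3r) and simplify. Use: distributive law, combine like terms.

(6r − 3p − 9)(p + 2)(−5p + 3r)
= (6pr + 12r − 3p^2 − 6p − 9p − 18)(−5p + 3r)    [distributive law]
= (6pr + 12r − 3p^2 − 15p − 18)(−5p + 3r)    [combine like terms]
= −30p^2r + 18pr^2 − 60pr + 36r^2 + 15p^3 − 9p^2r + 75p^2 − 45pr + 90p − 54r    [distributive law]
= −39p^2r + 18pr^2 − 105pr + 36r^2 + 15p^3 + 75p^2 + 90p − 54r    [combine like terms]

−39p^2r + 18pr^2 − 105pr + 36r^2 + 15p^3 + 75p^2 + 90p − 54r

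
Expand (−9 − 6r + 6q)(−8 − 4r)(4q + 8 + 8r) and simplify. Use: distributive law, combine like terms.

−96q + 576 + 1248r − 240qr + 864r^2 − 96qr^2 + 192r^3 − 192q^2 − 96q^2r

(−9 − 6r + 6q)(−8 − 4r)(4q + 8 + 8r)
= (72 + 36r + 48r + 24r^2 − 48q − 24qr)(4q + 8 + 8r)    [distributive law]
= (72 + 84r + 24r^2 − 48q − 24qr)(4q + 8 + 8r)    [combine like terms]
= 288q + 576 + 576r + 336qr + 672r + 672r^2 + 96qr^2 + 192r^2 + 192r^3 − 192q^2 − 384q − 384qr − 96q^2r − 192qr − 192qr^2    [distributive law]
= −96q + 576 + 1248r − 240qr + 864r^2 − 96qr^2 + 192r^3 − 192q^2 − 96q^2r    [combine like terms]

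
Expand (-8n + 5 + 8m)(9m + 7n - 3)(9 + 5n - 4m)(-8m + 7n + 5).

8268m^2n + 467mn^2 - 3280mn + 1816m^2n^2 + 3248mn^3 - 5408m^3n - 2863n^3 + 2147n^2 - 1960n^4 + 1335n + 828m^2 + 2325m - 5952m^3 - 675 + 2304m^4

(-8n + 5 + 8m)(9m + 7n - 3)(9 + 5n - 4m)(-8m + 7n + 5)
= (-72mn - 56n^2 + 24n + 45m + 35n - 15 + 72m^2 + 56mn - 24m)(9 + 5n - 4m)(-8m + 7n + 5)    [distributive law]
= (-16mn - 56n^2 + 59n + 21m - 15 + 72m^2)(9 + 5n - 4m)(-8m + 7n + 5)    [combine like terms]
= (-144mn - 80mn^2 + 64m^2n - 504n^2 - 280n^3 + 224mn^2 + 531n + 295n^2 - 236mn + 189m + 105mn - 84m^2 - 135 - 75n + 60m + 648m^2 + 360m^2n - 288m^3)(-8m + 7n + 5)    [distributive law]
= (-275mn + 144mn^2 + 424m^2n - 209n^2 - 280n^3 + 456n + 249m + 564m^2 - 135 - 288m^3)(-8m + 7n + 5)    [combine like terms]
= 2200m^2n - 1925mn^2 - 1375mn - 1152m^2n^2 + 1008mn^3 + 720mn^2 - 3392m^3n + 2968m^2n^2 + 2120m^2n + 1672mn^2 - 1463n^3 - 1045n^2 + 2240mn^3 - 1960n^4 - 1400n^3 - 3648mn + 3192n^2 + 2280n - 1992m^2 + 1743mn + 1245m - 4512m^3 + 3948m^2n + 2820m^2 + 1080m - 945n - 675 + 2304m^4 - 2016m^3n - 1440m^3    [distributive law]
= 8268m^2n + 467mn^2 - 3280mn + 1816m^2n^2 + 3248mn^3 - 5408m^3n - 2863n^3 + 2147n^2 - 1960n^4 + 1335n + 828m^2 + 2325m - 5952m^3 - 675 + 2304m^4    [combine like terms]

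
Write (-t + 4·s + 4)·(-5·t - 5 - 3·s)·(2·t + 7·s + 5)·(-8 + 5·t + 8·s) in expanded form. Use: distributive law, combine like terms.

-105·t³ + 50·t⁴ + 85·s·t³ - 1318·s·t² - 707·s²·t² - 535·t² - 388·s·t - 2308·s²·t + 420·t - 1564·s³·t - 128·s² - 1600·s³ + 1600·s - 672·s⁴ + 800

(-t + 4·s + 4)·(-5·t - 5 - 3·s)·(2·t + 7·s + 5)·(-8 + 5·t + 8·s)
= (5·t² + 5·t + 3·s·t - 20·s·t - 20·s - 12·s² - 20·t - 20 - 12·s)·(2·t + 7·s + 5)·(-8 + 5·t + 8·s)    [distributive law]
= (5·t² - 15·t - 17·s·t - 32·s - 12·s² - 20)·(2·t + 7·s + 5)·(-8 + 5·t + 8·s)    [combine like terms]
= (10·t³ + 35·s·t² + 25·t² - 30·t² - 105·s·t - 75·t - 34·s·t² - 119·s²·t - 85·s·t - 64·s·t - 224·s² - 160·s - 24·s²·t - 84·s³ - 60·s² - 40·t - 140·s - 100)·(-8 + 5·t + 8·s)    [distributive law]
= (10·t³ + s·t² - 5·t² - 254·s·t - 115·t - 143·s²·t - 284·s² - 300·s - 84·s³ - 100)·(-8 + 5·t + 8·s)    [combine like terms]
= -80·t³ + 50·t⁴ + 80·s·t³ - 8·s·t² + 5·s·t³ + 8·s²·t² + 40·t² - 25·t³ - 40·s·t² + 2032·s·t - 1270·s·t² - 2032·s²·t + 920·t - 575·t² - 920·s·t + 1144·s²·t - 715·s²·t² - 1144·s³·t + 2272·s² - 1420·s²·t - 2272·s³ + 2400·s - 1500·s·t - 2400·s² + 672·s³ - 420·s³·t - 672·s⁴ + 800 - 500·t - 800·s    [distributive law]
= -105·t³ + 50·t⁴ + 85·s·t³ - 1318·s·t² - 707·s²·t² - 535·t² - 388·s·t - 2308·s²·t + 420·t - 1564·s³·t - 128·s² - 1600·s³ + 1600·s - 672·s⁴ + 800    [combine like terms]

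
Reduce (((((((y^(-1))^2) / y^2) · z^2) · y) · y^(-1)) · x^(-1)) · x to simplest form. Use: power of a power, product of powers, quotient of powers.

(((((((y^(-1))^2) / y^2) · z^2) · y) · y^(-1)) · x^(-1)) · x
= (((((y^(-2) / y^2) · z^2) · y) · y^(-1)) · x^(-1)) · x    [power of a power]
= ((((y^(-4) · z^2) · y) · y^(-1)) · x^(-1)) · x    [quotient of powers]
= y^(-4)z^2    [product of powers]

y^(-4)z^2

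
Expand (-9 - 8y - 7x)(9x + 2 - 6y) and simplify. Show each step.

-95x - 18 + 38y - 30xy + 48y^2 - 63x^2

(-9 - 8y - 7x)(9x + 2 - 6y)
= -81x - 18 + 54y - 72xy - 16y + 48y^2 - 63x^2 - 14x + 42xy    [distributive law]
= -95x - 18 + 38y - 30xy + 48y^2 - 63x^2    [combine like terms]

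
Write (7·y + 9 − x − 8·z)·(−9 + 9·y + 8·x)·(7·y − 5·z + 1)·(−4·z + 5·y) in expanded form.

(7·y + 9 − x − 8·z)·(−9 + 9·y + 8·x)·(7·y − 5·z + 1)·(−4·z + 5·y)
= (−63·y + 63·y² + 56·x·y − 81 + 81·y + 72·x + 9·x − 9·x·y − 8·x² + 72·z − 72·y·z − 64·x·z)·(7·y − 5·z + 1)·(−4·z + 5·y)    [distributive law]
= (18·y + 63·y² + 47·x·y − 81 + 81·x − 8·x² + 72·z − 72·y·z − 64·x·z)·(7·y − 5·z + 1)·(−4·z + 5·y)    [combine like terms]
= (126·y² − 90·y·z + 18·y + 441·y³ − 315·y²·z + 63·y² + 329·x·y² − 235·x·y·z + 47·x·y − 567·y + 405·z − 81 + 567·x·y − 405·x·z + 81·x − 56·x²·y + 40·x²·z − 8·x² + 504·y·z − 360·z² + 72·z − 504·y²·z + 360·y·z² − 72·y·z − 448·x·y·z + 320·x·z² − 64·x·z)·(−4·z + 5·y)    [distributive law]
= (189·y² + 342·y·z − 549·y + 441·y³ − 819·y²·z + 329·x·y² − 683·x·y·z + 614·x·y + 477·z − 81 − 469·x·z + 81·x − 56·x²·y + 40·x²·z − 8·x² − 360·z² + 360·y·z² + 320·x·z²)·(−4·z + 5·y)    [combine like terms]
= −756·y²·z + 945·y³ − 1368·y·z² + 1710·y²·z + 2196·y·z − 2745·y² − 1764·y³·z + 2205·y⁴ + 3276·y²·z² − 4095·y³·z − 1316·x·y²·z + 1645·x·y³ + 2732·x·y·z² − 3415·x·y²·z − 2456·x·y·z + 3070·x·y² − 1908·z² + 2385·y·z + 324·z − 405·y + 1876·x·z² − 2345·x·y·z − 324·x·z + 405·x·y + 224·x²·y·z − 280·x²·y² − 160·x²·z² + 200·x²·y·z + 32·x²·z − 40·x²·y + 1440·z³ − 1800·y·z² − 1440·y·z³ + 1800·y²·z² − 1280·x·z³ + 1600·x·y·z²    [distributive law]
= 954·y²·z + 945·y³ − 3168·y·z² + 4581·y·z − 2745·y² − 5859·y³·z + 2205·y⁴ + 5076·y²·z² − 4731·x·y²·z + 1645·x·y³ + 4332·x·y·z² − 4801·x·y·z + 3070·x·y² − 1908·z² + 324·z − 405·y + 1876·x·z² − 324·x·z + 405·x·y + 424·x²·y·z − 280·x²·y² − 160·x²·z² + 32·x²·z − 40·x²·y + 1440·z³ − 1440·y·z³ − 1280·x·z³    [combine like terms]

954·y²·z + 945·y³ − 3168·y·z² + 4581·y·z − 2745·y² − 5859·y³·z + 2205·y⁴ + 5076·y²·z² − 4731·x·y²·z + 1645·x·y³ + 4332·x·y·z² − 4801·x·y·z + 3070·x·y² − 1908·z² + 324·z − 405·y + 1876·x·z² − 324·x·z + 405·x·y + 424·x²·y·z − 280·x²·y² − 160·x²·z² + 32·x²·z − 40·x²·y + 1440·z³ − 1440·y·z³ − 1280·x·z³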